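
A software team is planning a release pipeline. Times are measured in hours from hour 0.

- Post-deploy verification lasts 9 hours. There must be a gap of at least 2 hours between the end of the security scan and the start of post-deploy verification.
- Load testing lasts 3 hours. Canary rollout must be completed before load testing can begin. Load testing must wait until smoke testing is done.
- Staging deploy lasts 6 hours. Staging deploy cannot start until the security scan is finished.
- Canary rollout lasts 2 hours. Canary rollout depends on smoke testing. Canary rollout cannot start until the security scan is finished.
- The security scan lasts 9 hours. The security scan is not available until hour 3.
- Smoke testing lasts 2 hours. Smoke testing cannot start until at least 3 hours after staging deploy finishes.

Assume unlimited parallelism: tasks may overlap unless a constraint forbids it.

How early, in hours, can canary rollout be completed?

25

The security scan cannot begin until its own release at hour 3. It runs from hour 3 to 3 + 9 = hour 12.
Staging deploy cannot begin until the security scan (finishes hour 12). It runs from hour 12 to 12 + 6 = hour 18.
Smoke testing waits on staging deploy (finishes hour 18, plus 3-hour gap → hour 21), so it starts at hour 21 and finishes at 21 + 2 = hour 23.
Canary rollout cannot start until smoke testing (finishes hour 23); the security scan (finishes hour 12). The controlling bound is hour 23, so canary rollout finishes at 23 + 2 = hour 25.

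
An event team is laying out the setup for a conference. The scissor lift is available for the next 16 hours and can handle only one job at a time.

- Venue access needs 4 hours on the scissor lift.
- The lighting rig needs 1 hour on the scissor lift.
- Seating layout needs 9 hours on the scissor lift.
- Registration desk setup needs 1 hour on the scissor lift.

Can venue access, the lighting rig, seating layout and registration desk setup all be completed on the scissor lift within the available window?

Yes

Running back to back, the jobs need 4 + 1 + 9 + 1 = 15 hours on the scissor lift.
Since 15 ≤ 16, they fit within the window.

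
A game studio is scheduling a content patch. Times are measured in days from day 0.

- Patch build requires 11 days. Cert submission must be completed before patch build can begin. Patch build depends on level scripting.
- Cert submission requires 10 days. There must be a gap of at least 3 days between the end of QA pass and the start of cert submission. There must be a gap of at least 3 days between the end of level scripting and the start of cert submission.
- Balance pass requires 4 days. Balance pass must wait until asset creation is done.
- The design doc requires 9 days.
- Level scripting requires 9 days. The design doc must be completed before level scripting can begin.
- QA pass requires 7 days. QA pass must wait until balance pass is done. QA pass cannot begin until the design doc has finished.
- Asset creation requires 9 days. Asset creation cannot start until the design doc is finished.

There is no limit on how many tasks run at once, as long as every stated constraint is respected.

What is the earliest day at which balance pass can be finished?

Nothing blocks the design doc, so it runs from day 0 to day 9.
After the design doc (finishes day 9), asset creation can start at day 9 and finishes at day 18.
After asset creation (finishes day 18), balance pass can start at day 18 and finishes at day 22.

22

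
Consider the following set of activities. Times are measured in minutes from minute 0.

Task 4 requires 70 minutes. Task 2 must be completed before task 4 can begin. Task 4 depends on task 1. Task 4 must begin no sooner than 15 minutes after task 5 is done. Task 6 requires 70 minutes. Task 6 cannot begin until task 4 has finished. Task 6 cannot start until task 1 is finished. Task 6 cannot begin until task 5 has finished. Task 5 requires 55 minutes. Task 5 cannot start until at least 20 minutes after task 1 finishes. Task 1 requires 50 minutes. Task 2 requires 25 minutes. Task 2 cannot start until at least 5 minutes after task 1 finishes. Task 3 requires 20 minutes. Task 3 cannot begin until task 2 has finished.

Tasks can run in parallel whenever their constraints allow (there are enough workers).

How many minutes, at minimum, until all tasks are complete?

Nothing blocks task 1, so it runs from minute 0 to minute 50.
Task 5 cannot begin until task 1 (finishes minute 50, plus 20-minute gap → minute 70). It runs from minute 70 to 70 + 55 = minute 125.
Task 2 cannot begin until task 1 (finishes minute 50, plus 5-minute gap → minute 55). It runs from minute 55 to 55 + 25 = minute 80.
For task 4: task 2 (finishes minute 80); task 1 (finishes minute 50); task 5 (finishes minute 125, plus 15-minute gap → minute 140). Taking the maximum gives a start of minute 140, and it finishes at 140 + 70 = minute 210.
Task 6 has to wait for task 4 (finishes minute 210); task 1 (finishes minute 50); task 5 (finishes minute 125). The latest of these is minute 210, so task 6 runs minute 210 to 210 + 70 = minute 280.
Task 3 cannot begin until task 2 (finishes minute 80). It runs from minute 80 to 80 + 20 = minute 100.
All tasks are finished once the last one completes. Finish times: Task 1 at 50, Task 2 at 80, Task 3 at 100, Task 4 at 210, Task 5 at 125, Task 6 at 280. The latest is minute 280.

280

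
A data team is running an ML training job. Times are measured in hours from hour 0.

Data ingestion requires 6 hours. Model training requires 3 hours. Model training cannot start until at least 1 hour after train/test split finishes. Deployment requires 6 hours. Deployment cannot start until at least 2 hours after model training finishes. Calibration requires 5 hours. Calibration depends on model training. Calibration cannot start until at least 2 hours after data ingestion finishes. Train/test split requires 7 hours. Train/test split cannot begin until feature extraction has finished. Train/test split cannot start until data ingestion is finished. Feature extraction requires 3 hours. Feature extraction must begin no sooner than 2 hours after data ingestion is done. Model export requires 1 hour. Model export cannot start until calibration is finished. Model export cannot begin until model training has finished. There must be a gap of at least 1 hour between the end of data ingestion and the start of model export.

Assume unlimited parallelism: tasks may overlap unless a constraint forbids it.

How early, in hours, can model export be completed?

Data ingestion can start immediately at hour 0; it finishes at hour 6.
Feature extraction cannot begin until data ingestion (finishes hour 6, plus 2-hour gap → hour 8). It runs from hour 8 to 8 + 3 = hour 11.
Train/test split has to wait for feature extraction (finishes hour 11); data ingestion (finishes hour 6). The latest of these is hour 11, so train/test split runs hour 11 to 11 + 7 = hour 18.
Model training waits on train/test split (finishes hour 18, plus 1-hour gap → hour 19), so it starts at hour 19 and finishes at 19 + 3 = hour 22.
For calibration: model training (finishes hour 22); data ingestion (finishes hour 6, plus 2-hour gap → hour 8). Taking the maximum gives a start of hour 22, and it finishes at 22 + 5 = hour 27.
Model export cannot start until calibration (finishes hour 27); model training (finishes hour 22); data ingestion (finishes hour 6, plus 1-hour gap → hour 7). The controlling bound is hour 27, so model export finishes at 27 + 1 = hour 28.

28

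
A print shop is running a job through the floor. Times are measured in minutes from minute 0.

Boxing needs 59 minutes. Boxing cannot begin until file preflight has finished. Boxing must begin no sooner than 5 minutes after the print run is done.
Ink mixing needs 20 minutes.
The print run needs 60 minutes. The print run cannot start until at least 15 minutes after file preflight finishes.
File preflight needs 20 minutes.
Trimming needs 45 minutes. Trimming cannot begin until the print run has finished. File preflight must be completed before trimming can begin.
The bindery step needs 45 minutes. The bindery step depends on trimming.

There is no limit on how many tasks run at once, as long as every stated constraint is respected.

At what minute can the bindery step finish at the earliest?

Nothing blocks file preflight, so it runs from minute 0 to minute 20.
The print run cannot begin until file preflight (finishes minute 20, plus 15-minute gap → minute 35). It runs from minute 35 to 35 + 60 = minute 95.
Trimming has to wait for the print run (finishes minute 95); file preflight (finishes minute 20). The latest of these is minute 95, so trimming runs minute 95 to 95 + 45 = minute 140.
After trimming (finishes minute 140), the bindery step can start at minute 140 and finishes at minute 185.

185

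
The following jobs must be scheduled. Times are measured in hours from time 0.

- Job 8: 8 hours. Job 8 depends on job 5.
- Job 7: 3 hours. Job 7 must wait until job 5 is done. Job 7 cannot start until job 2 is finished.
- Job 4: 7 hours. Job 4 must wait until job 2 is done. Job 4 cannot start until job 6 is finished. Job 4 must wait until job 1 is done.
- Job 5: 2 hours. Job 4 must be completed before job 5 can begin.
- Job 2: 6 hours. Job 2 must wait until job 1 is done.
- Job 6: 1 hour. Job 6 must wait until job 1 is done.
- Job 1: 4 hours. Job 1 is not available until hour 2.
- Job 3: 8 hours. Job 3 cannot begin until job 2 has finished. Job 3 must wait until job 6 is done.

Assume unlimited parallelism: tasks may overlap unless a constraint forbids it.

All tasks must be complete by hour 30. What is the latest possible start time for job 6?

Nothing follows job 3; the deadline of hour 30 is its only limit. It must start by 30 − 8 = hour 22.
Job 7 must finish by hour 30; it takes 3 hours, so it must start by 30 − 3 = hour 27.
Nothing follows job 8; the deadline of hour 30 is its only limit. It must start by 30 − 8 = hour 22.
Job 5 must finish in time for job 7 (must start by hour 27); job 8 (must start by hour 22). The tightest is hour 22, so job 5 must start by 22 − 2 = hour 20.
Job 4 must finish before job 5 (must start by hour 20). With a 7-hour duration, job 4 must start by 20 − 7 = hour 13.
Job 6 feeds job 3 (must start by hour 22); job 4 (must start by hour 13). Taking the minimum, job 6 must finish by hour 13 and start by 13 − 1 = hour 12.

12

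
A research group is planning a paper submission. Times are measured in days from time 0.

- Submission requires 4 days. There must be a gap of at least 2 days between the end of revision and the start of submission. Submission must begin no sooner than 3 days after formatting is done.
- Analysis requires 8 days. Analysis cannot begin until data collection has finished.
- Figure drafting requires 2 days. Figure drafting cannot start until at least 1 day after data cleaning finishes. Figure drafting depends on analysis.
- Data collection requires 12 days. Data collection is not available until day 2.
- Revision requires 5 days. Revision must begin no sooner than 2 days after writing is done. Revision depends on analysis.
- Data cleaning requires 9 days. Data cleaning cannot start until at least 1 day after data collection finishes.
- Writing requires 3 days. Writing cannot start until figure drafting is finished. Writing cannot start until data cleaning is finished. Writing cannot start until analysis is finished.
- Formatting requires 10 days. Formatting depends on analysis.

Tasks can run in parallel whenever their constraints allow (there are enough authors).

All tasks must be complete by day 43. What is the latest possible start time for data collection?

2

To finish by day 43, submission (duration 4) must start no later than day 39.
Revision feeds into submission (must start by day 39, minus 2-day gap → day 37); so revision must finish by day 37 and therefore start by day 32.
Writing has to be done before revision (must start by day 32, minus 2-day gap → day 30). That means finishing by day 30, i.e. starting by 30 − 3 = day 27.
Since writing (must start by day 27) depends on it, figure drafting must finish by day 27. Backing off its 2-day duration gives a latest start of day 25.
Data cleaning feeds figure drafting (must start by day 25, minus 1-day gap → day 24); writing (must start by day 27). Taking the minimum, data cleaning must finish by day 24 and start by 24 − 9 = day 15.
Formatting must finish before submission (must start by day 39, minus 3-day gap → day 36). With a 10-day duration, formatting must start by 36 − 10 = day 26.
Analysis has several dependents: figure drafting (must start by day 25); writing (must start by day 27); revision (must start by day 32); formatting (must start by day 26). The earliest of those limits is day 25, so analysis must start by 25 − 8 = day 17.
For data collection: data cleaning (must start by day 15, minus 1-day gap → day 14); analysis (must start by day 17). The most restrictive is day 14; with a 12-day duration, data collection must start by day 2.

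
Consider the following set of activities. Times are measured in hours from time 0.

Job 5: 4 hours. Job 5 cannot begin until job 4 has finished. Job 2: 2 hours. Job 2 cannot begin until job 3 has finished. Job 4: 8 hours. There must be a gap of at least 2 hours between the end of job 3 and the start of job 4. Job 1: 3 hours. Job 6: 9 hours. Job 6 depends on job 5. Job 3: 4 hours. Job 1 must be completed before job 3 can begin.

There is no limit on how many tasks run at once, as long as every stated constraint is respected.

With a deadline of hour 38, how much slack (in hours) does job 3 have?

Nothing blocks job 1, so it runs from hour 0 to hour 3.
Job 3 cannot begin until job 1 (finishes hour 3). It runs from hour 3 to 3 + 4 = hour 7.

Working backward from the deadline:
Job 2 has no dependents, so it just needs to finish by hour 38. Starting by 38 − 2 = hour 36 achieves that.
Nothing follows job 6; the deadline of hour 38 is its only limit. It must start by 38 − 9 = hour 29.
Job 5 has to be done before job 6 (must start by hour 29). That means finishing by hour 29, i.e. starting by 29 − 4 = hour 25.
Job 4 must finish before job 5 (must start by hour 25). With an 8-hour duration, job 4 must start by 25 − 8 = hour 17.
For job 3: job 2 (must start by hour 36); job 4 (must start by hour 17, minus 2-hour gap → hour 15). The most restrictive is hour 15; with a 4-hour duration, job 3 must start by hour 11.
So job 3 can start as early as hour 3 and as late as hour 11, giving 11 − 3 = 8 hours of slack.

8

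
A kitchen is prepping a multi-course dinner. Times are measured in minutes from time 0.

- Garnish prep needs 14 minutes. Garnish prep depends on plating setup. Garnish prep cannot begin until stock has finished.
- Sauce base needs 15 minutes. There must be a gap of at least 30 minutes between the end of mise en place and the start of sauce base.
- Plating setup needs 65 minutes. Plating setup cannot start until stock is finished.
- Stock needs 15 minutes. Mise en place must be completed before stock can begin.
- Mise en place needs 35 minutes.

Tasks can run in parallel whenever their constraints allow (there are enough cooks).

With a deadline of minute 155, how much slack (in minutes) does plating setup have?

Nothing blocks mise en place, so it runs from minute 0 to minute 35.
Stock cannot begin until mise en place (finishes minute 35). It runs from minute 35 to 35 + 15 = minute 50.
After stock (finishes minute 50), plating setup can start at minute 50 and finishes at minute 115.

Working backward from the deadline:
Nothing follows garnish prep; the deadline of minute 155 is its only limit. It must start by 155 − 14 = minute 141.
Plating setup must finish before garnish prep (must start by minute 141). With a 65-minute duration, plating setup must start by 141 − 65 = minute 76.
So plating setup can start as early as minute 50 and as late as minute 76, giving 76 − 50 = 26 minutes of slack.

26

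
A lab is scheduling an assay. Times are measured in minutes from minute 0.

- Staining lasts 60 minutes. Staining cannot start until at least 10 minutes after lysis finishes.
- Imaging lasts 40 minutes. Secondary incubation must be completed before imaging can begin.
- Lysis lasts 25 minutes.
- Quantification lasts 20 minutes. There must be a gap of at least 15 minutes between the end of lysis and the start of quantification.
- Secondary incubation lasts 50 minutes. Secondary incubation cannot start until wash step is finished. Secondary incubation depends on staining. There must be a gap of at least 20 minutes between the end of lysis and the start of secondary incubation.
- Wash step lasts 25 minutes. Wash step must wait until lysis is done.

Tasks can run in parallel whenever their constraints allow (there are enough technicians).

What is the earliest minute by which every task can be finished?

185

Nothing blocks lysis, so it runs from minute 0 to minute 25.
Quantification cannot begin until lysis (finishes minute 25, plus 15-minute gap → minute 40). It runs from minute 40 to 40 + 20 = minute 60.
Staining cannot begin until lysis (finishes minute 25, plus 10-minute gap → minute 35). It runs from minute 35 to 35 + 60 = minute 95.
Wash step waits on lysis (finishes minute 25), so it starts at minute 25 and finishes at 25 + 25 = minute 50.
For secondary incubation: wash step (finishes minute 50); staining (finishes minute 95); lysis (finishes minute 25, plus 20-minute gap → minute 45). Taking the maximum gives a start of minute 95, and it finishes at 95 + 50 = minute 145.
Imaging waits on secondary incubation (finishes minute 145), so it starts at minute 145 and finishes at 145 + 40 = minute 185.
All tasks are finished once the last one completes. Finish times: Lysis at 25, Wash step at 50, Staining at 95, Secondary incubation at 145, Imaging at 185, Quantification at 60. The latest is minute 185.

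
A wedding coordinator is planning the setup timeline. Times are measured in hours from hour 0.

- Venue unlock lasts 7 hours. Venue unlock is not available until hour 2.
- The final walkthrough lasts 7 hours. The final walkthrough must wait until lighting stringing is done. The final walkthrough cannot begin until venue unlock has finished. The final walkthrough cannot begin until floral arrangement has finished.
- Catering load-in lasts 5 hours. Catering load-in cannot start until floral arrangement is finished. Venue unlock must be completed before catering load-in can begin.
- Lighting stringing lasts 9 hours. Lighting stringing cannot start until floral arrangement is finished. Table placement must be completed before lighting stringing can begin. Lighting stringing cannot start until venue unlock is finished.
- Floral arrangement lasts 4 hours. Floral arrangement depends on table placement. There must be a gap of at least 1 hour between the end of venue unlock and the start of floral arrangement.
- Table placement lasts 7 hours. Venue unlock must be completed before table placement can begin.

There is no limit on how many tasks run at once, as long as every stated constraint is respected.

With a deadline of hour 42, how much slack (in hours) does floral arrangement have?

6

After its own release at hour 2, venue unlock can start at hour 2 and finishes at hour 9.
Table placement cannot begin until venue unlock (finishes hour 9). It runs from hour 9 to 9 + 7 = hour 16.
Floral arrangement cannot start until table placement (finishes hour 16); venue unlock (finishes hour 9, plus 1-hour gap → hour 10). The controlling bound is hour 16, so floral arrangement finishes at 16 + 4 = hour 20.

Working backward from the deadline:
To finish by hour 42, the final walkthrough (duration 7) must start no later than hour 35.
Lighting stringing has to be done before the final walkthrough (must start by hour 35). That means finishing by hour 35, i.e. starting by 35 − 9 = hour 26.
Nothing follows catering load-in; the deadline of hour 42 is its only limit. It must start by 42 − 5 = hour 37.
Floral arrangement feeds lighting stringing (must start by hour 26); catering load-in (must start by hour 37); the final walkthrough (must start by hour 35). Taking the minimum, floral arrangement must finish by hour 26 and start by 26 − 4 = hour 22.
So floral arrangement can start as early as hour 16 and as late as hour 22, giving 22 − 16 = 6 hours of slack.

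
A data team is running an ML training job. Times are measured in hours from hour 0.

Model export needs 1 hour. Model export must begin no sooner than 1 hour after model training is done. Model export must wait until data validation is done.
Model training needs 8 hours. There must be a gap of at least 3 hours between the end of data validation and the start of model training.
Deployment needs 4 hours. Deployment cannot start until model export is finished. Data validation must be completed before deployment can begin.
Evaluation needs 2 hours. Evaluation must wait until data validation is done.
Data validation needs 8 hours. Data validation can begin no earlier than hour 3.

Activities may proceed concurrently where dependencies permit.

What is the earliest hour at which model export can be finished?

24

Data validation cannot begin until its own release at hour 3. It runs from hour 3 to 3 + 8 = hour 11.
Model training cannot begin until data validation (finishes hour 11, plus 3-hour gap → hour 14). It runs from hour 14 to 14 + 8 = hour 22.
Model export cannot start until model training (finishes hour 22, plus 1-hour gap → hour 23); data validation (finishes hour 11). The controlling bound is hour 23, so model export finishes at 23 + 1 = hour 24.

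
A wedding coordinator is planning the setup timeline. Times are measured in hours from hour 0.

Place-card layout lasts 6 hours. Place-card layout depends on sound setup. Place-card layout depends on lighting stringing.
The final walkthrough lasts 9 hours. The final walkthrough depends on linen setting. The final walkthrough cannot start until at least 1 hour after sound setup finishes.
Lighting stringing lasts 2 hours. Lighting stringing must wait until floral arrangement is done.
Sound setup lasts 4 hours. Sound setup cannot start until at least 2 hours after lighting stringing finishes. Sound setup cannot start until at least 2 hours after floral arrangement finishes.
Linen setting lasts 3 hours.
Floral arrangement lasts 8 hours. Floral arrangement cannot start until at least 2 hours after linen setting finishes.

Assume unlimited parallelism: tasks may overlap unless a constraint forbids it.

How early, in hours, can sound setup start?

17

Nothing blocks linen setting, so it runs from hour 0 to hour 3.
After linen setting (finishes hour 3, plus 2-hour gap → hour 5), floral arrangement can start at hour 5 and finishes at hour 13.
Lighting stringing waits on floral arrangement (finishes hour 13), so it starts at hour 13 and finishes at 13 + 2 = hour 15.
Sound setup waits on lighting stringing (finishes hour 15, plus 2-hour gap → hour 17); floral arrangement (finishes hour 13, plus 2-hour gap → hour 15). The latest of these is hour 17, which is the earliest sound setup can start.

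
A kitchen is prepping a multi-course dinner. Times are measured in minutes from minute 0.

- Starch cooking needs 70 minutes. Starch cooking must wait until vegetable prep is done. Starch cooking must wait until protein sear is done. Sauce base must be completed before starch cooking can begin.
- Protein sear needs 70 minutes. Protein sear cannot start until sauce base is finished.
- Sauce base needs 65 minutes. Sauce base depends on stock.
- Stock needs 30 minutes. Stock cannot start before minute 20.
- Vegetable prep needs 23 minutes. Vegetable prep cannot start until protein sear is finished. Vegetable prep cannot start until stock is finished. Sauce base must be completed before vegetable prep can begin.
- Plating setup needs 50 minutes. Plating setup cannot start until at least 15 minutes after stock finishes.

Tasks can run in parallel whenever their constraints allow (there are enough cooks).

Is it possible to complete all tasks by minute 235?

No

After its own release at minute 20, stock can start at minute 20 and finishes at minute 50.
Plating setup waits on stock (finishes minute 50, plus 15-minute gap → minute 65), so it starts at minute 65 and finishes at 65 + 50 = minute 115.
Sauce base waits on stock (finishes minute 50), so it starts at minute 50 and finishes at 50 + 65 = minute 115.
After sauce base (finishes minute 115), protein sear can start at minute 115 and finishes at minute 185.
Vegetable prep has to wait for protein sear (finishes minute 185); stock (finishes minute 50); sauce base (finishes minute 115). The latest of these is minute 185, so vegetable prep runs minute 185 to 185 + 23 = minute 208.
Starch cooking needs all of vegetable prep (finishes minute 208); protein sear (finishes minute 185); sauce base (finishes minute 115). That puts its earliest start at minute 208; it finishes at 208 + 70 = minute 278.
The earliest everything can be done is minute 278, which is after the deadline of 235, so it is not possible.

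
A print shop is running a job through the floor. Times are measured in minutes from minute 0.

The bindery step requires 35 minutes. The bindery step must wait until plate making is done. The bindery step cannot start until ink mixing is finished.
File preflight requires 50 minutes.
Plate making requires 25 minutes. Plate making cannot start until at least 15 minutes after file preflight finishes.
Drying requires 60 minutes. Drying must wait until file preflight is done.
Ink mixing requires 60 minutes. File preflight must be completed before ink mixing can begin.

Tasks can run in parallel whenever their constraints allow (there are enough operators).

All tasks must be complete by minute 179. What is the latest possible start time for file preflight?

34

The bindery step has no dependents, so it just needs to finish by minute 179. Starting by 179 − 35 = minute 144 achieves that.
Plate making feeds into the bindery step (must start by minute 144); so plate making must finish by minute 144 and therefore start by minute 119.
Ink mixing feeds into the bindery step (must start by minute 144); so ink mixing must finish by minute 144 and therefore start by minute 84.
Drying has no dependents, so it just needs to finish by minute 179. Starting by 179 − 60 = minute 119 achieves that.
File preflight has several dependents: plate making (must start by minute 119, minus 15-minute gap → minute 104); ink mixing (must start by minute 84); drying (must start by minute 119). The earliest of those limits is minute 84, so file preflight must start by 84 − 50 = minute 34.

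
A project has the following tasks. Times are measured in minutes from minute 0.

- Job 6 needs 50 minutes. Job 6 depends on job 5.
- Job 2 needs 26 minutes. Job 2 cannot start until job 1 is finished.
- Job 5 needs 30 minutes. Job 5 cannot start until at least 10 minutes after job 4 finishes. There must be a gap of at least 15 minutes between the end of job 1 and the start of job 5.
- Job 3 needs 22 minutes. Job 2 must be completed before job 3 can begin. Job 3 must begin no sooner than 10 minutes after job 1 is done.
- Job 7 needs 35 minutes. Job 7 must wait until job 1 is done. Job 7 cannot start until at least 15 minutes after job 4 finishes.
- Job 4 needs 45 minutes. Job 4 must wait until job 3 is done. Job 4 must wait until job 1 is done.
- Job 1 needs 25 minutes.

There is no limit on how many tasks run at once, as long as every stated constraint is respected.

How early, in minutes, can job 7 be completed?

Nothing blocks job 1, so it runs from minute 0 to minute 25.
Job 2 cannot begin until job 1 (finishes minute 25). It runs from minute 25 to 25 + 26 = minute 51.
For job 3: job 2 (finishes minute 51); job 1 (finishes minute 25, plus 10-minute gap → minute 35). Taking the maximum gives a start of minute 51, and it finishes at 51 + 22 = minute 73.
Job 4 needs all of job 3 (finishes minute 73); job 1 (finishes minute 25). That puts its earliest start at minute 73; it finishes at 73 + 45 = minute 118.
Job 7 cannot start until job 1 (finishes minute 25); job 4 (finishes minute 118, plus 15-minute gap → minute 133). The controlling bound is minute 133, so job 7 finishes at 133 + 35 = minute 168.

168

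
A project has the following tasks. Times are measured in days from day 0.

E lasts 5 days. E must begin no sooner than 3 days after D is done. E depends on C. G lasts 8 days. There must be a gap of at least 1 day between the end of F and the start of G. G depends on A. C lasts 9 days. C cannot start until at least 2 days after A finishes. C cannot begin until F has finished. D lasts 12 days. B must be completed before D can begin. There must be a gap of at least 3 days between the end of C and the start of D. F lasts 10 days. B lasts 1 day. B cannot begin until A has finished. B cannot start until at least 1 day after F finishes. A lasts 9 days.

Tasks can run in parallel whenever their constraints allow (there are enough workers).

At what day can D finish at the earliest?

35

Nothing blocks F, so it runs from day 0 to day 10.
Nothing blocks A, so it runs from day 0 to day 9.
For C: A (finishes day 9, plus 2-day gap → day 11); F (finishes day 10). Taking the maximum gives a start of day 11, and it finishes at 11 + 9 = day 20.
B cannot start until A (finishes day 9); F (finishes day 10, plus 1-day gap → day 11). The controlling bound is day 11, so B finishes at 11 + 1 = day 12.
D needs all of B (finishes day 12); C (finishes day 20, plus 3-day gap → day 23). That puts its earliest start at day 23; it finishes at 23 + 12 = day 35.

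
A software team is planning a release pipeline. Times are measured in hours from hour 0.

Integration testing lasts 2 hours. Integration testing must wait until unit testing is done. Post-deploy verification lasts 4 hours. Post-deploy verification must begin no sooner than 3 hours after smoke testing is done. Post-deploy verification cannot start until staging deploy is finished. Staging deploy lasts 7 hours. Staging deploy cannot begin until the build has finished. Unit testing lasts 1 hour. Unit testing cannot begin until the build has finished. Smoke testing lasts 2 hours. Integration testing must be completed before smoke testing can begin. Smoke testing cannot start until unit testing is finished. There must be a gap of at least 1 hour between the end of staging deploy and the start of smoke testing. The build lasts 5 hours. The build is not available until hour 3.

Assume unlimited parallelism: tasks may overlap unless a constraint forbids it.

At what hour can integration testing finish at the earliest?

The build waits on its own release at hour 3, so it starts at hour 3 and finishes at 3 + 5 = hour 8.
After the build (finishes hour 8), unit testing can start at hour 8 and finishes at hour 9.
Integration testing waits on unit testing (finishes hour 9), so it starts at hour 9 and finishes at 9 + 2 = hour 11.

11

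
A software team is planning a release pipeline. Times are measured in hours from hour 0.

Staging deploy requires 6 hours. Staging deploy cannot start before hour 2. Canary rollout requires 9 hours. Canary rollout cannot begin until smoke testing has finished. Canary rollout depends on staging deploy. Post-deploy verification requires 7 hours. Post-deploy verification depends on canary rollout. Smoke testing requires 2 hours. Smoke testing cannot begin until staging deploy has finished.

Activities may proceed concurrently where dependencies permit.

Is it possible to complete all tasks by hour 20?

After its own release at hour 2, staging deploy can start at hour 2 and finishes at hour 8.
Smoke testing waits on staging deploy (finishes hour 8), so it starts at hour 8 and finishes at 8 + 2 = hour 10.
For canary rollout: smoke testing (finishes hour 10); staging deploy (finishes hour 8). Taking the maximum gives a start of hour 10, and it finishes at 10 + 9 = hour 19.
Post-deploy verification cannot begin until canary rollout (finishes hour 19). It runs from hour 19 to 19 + 7 = hour 26.
The earliest everything can be done is hour 26, which is after the deadline of 20, so it is not possible.

No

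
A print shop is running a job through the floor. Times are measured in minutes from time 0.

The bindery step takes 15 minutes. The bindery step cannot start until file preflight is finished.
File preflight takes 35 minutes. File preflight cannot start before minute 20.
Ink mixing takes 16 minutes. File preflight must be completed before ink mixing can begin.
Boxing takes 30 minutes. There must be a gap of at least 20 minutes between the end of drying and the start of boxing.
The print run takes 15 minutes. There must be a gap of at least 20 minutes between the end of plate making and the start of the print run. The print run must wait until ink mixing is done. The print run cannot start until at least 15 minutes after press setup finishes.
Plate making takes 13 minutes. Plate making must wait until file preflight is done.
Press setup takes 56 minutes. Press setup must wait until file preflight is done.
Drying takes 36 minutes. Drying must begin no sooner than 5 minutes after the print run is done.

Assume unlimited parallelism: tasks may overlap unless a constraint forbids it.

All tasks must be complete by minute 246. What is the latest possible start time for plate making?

Boxing must finish by minute 246; it takes 30 minutes, so it must start by 246 − 30 = minute 216.
Since boxing (must start by minute 216, minus 20-minute gap → minute 196) depends on it, drying must finish by minute 196. Backing off its 36-minute duration gives a latest start of minute 160.
Since drying (must start by minute 160, minus 5-minute gap → minute 155) depends on it, the print run must finish by minute 155. Backing off its 15-minute duration gives a latest start of minute 140.
Since the print run (must start by minute 140, minus 20-minute gap → minute 120) depends on it, plate making must finish by minute 120. Backing off its 13-minute duration gives a latest start of minute 107.

107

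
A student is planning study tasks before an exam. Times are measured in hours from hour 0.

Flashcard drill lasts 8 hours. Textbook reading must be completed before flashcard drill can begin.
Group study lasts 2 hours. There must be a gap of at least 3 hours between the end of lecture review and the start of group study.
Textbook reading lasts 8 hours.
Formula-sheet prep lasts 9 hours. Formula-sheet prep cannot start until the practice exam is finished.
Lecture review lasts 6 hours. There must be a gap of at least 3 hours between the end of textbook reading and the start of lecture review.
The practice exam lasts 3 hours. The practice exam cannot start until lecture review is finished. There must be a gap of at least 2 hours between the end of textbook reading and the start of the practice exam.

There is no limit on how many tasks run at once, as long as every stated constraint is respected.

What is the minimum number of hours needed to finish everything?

29

Nothing blocks textbook reading, so it runs from hour 0 to hour 8.
After textbook reading (finishes hour 8), flashcard drill can start at hour 8 and finishes at hour 16.
After textbook reading (finishes hour 8, plus 3-hour gap → hour 11), lecture review can start at hour 11 and finishes at hour 17.
Group study cannot begin until lecture review (finishes hour 17, plus 3-hour gap → hour 20). It runs from hour 20 to 20 + 2 = hour 22.
The practice exam cannot start until lecture review (finishes hour 17); textbook reading (finishes hour 8, plus 2-hour gap → hour 10). The controlling bound is hour 17, so the practice exam finishes at 17 + 3 = hour 20.
Formula-sheet prep cannot begin until the practice exam (finishes hour 20). It runs from hour 20 to 20 + 9 = hour 29.
All tasks are finished once the last one completes. Finish times: Textbook reading at 8, Lecture review at 17, Flashcard drill at 16, The practice exam at 20, Group study at 22, Formula-sheet prep at 29. The latest is hour 29.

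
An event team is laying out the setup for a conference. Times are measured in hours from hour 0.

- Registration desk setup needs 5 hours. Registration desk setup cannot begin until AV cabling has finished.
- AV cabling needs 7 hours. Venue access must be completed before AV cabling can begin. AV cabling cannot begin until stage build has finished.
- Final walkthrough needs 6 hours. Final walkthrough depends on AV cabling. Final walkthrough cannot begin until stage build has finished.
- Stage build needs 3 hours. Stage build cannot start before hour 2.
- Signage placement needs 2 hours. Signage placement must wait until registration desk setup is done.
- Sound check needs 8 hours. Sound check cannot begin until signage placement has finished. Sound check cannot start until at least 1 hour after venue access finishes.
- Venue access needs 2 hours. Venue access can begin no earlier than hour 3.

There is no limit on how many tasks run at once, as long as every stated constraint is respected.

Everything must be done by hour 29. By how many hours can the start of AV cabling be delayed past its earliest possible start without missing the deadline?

Stage build waits on its own release at hour 2, so it starts at hour 2 and finishes at 2 + 3 = hour 5.
After its own release at hour 3, venue access can start at hour 3 and finishes at hour 5.
AV cabling has to wait for venue access (finishes hour 5); stage build (finishes hour 5). The latest of these is hour 5, so AV cabling runs hour 5 to 5 + 7 = hour 12.

Working backward from the deadline:
Sound check has no dependents, so it just needs to finish by hour 29. Starting by 29 − 8 = hour 21 achieves that.
Since sound check (must start by hour 21) depends on it, signage placement must finish by hour 21. Backing off its 2-hour duration gives a latest start of hour 19.
Registration desk setup must finish before signage placement (must start by hour 19). With a 5-hour duration, registration desk setup must start by 19 − 5 = hour 14.
To finish by hour 29, final walkthrough (duration 6) must start no later than hour 23.
AV cabling must finish in time for registration desk setup (must start by hour 14); final walkthrough (must start by hour 23). The tightest is hour 14, so AV cabling must start by 14 − 7 = hour 7.
So AV cabling can start as early as hour 5 and as late as hour 7, giving 7 − 5 = 2 hours of slack.

2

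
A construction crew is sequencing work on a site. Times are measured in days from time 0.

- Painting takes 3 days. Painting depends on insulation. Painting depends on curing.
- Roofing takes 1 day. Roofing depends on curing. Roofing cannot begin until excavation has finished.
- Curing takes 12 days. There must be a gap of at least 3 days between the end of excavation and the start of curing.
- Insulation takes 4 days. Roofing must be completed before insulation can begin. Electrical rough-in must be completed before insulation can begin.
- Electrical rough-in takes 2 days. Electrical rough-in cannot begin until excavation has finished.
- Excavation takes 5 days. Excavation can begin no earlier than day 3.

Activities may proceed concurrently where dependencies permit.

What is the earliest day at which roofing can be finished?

24

Excavation cannot begin until its own release at day 3. It runs from day 3 to 3 + 5 = day 8.
Curing waits on excavation (finishes day 8, plus 3-day gap → day 11), so it starts at day 11 and finishes at 11 + 12 = day 23.
Roofing has to wait for curing (finishes day 23); excavation (finishes day 8). The latest of these is day 23, so roofing runs day 23 to 23 + 1 = day 24.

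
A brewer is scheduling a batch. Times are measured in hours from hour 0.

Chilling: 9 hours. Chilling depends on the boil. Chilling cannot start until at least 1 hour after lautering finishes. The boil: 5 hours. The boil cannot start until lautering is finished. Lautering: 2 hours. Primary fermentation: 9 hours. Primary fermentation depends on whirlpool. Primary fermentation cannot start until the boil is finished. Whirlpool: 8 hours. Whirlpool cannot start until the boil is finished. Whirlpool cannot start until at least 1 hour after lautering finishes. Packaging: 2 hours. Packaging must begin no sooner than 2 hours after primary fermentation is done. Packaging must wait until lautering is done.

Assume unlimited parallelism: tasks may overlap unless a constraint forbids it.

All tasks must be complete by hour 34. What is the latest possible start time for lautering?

Nothing follows packaging; the deadline of hour 34 is its only limit. It must start by 34 − 2 = hour 32.
Primary fermentation feeds into packaging (must start by hour 32, minus 2-hour gap → hour 30); so primary fermentation must finish by hour 30 and therefore start by hour 21.
Whirlpool must finish before primary fermentation (must start by hour 21). With an 8-hour duration, whirlpool must start by 21 − 8 = hour 13.
Nothing follows chilling; the deadline of hour 34 is its only limit. It must start by 34 − 9 = hour 25.
The boil must finish in time for whirlpool (must start by hour 13); chilling (must start by hour 25); primary fermentation (must start by hour 21). The tightest is hour 13, so the boil must start by 13 − 5 = hour 8.
Lautering feeds the boil (must start by hour 8); whirlpool (must start by hour 13, minus 1-hour gap → hour 12); chilling (must start by hour 25, minus 1-hour gap → hour 24); packaging (must start by hour 32). Taking the minimum, lautering must finish by hour 8 and start by 8 − 2 = hour 6.

6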